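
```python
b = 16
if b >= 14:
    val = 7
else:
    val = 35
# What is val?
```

Answer: 7

Derivation:
Trace (tracking val):
b = 16  # -> b = 16
if b >= 14:  # condition is True
    val = 7  # -> val = 7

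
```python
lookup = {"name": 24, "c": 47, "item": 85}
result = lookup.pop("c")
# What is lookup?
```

Answer: {'name': 24, 'item': 85}

Derivation:
Trace (tracking lookup):
lookup = {'name': 24, 'c': 47, 'item': 85}  # -> lookup = {'name': 24, 'c': 47, 'item': 85}
result = lookup.pop('c')  # -> result = 47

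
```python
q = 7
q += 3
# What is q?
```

Trace (tracking q):
q = 7  # -> q = 7
q += 3  # -> q = 10

Answer: 10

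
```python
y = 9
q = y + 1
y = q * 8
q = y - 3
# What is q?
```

Trace (tracking q):
y = 9  # -> y = 9
q = y + 1  # -> q = 10
y = q * 8  # -> y = 80
q = y - 3  # -> q = 77

Answer: 77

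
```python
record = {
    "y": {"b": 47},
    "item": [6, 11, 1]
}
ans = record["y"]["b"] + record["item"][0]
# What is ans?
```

Answer: 53

Derivation:
Trace (tracking ans):
record = {'y': {'b': 47}, 'item': [6, 11, 1]}  # -> record = {'y': {'b': 47}, 'item': [6, 11, 1]}
ans = record['y']['b'] + record['item'][0]  # -> ans = 53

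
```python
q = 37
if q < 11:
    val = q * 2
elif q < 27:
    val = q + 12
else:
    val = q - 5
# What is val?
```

Answer: 32

Derivation:
Trace (tracking val):
q = 37  # -> q = 37
if q < 11:  # condition is False
elif q < 27:  # condition is False
else:
    val = q - 5  # -> val = 32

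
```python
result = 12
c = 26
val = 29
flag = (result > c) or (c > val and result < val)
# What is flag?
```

Trace (tracking flag):
result = 12  # -> result = 12
c = 26  # -> c = 26
val = 29  # -> val = 29
flag = result > c or (c > val and result < val)  # -> flag = False

Answer: False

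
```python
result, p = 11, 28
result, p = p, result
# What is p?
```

Answer: 11

Derivation:
Trace (tracking p):
result, p = (11, 28)  # -> result = 11, p = 28
result, p = (p, result)  # -> result = 28, p = 11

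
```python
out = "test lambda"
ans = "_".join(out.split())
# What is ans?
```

Answer: 'test_lambda'

Derivation:
Trace (tracking ans):
out = 'test lambda'  # -> out = 'test lambda'
ans = '_'.join(out.split())  # -> ans = 'test_lambda'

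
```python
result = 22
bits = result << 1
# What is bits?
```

Answer: 44

Derivation:
Trace (tracking bits):
result = 22  # -> result = 22
bits = result << 1  # -> bits = 44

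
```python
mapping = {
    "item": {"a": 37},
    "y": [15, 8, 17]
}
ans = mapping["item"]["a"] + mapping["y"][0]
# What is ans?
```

Trace (tracking ans):
mapping = {'item': {'a': 37}, 'y': [15, 8, 17]}  # -> mapping = {'item': {'a': 37}, 'y': [15, 8, 17]}
ans = mapping['item']['a'] + mapping['y'][0]  # -> ans = 52

Answer: 52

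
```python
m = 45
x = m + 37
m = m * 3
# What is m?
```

Answer: 135

Derivation:
Trace (tracking m):
m = 45  # -> m = 45
x = m + 37  # -> x = 82
m = m * 3  # -> m = 135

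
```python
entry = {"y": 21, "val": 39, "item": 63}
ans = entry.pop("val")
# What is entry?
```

Answer: {'y': 21, 'item': 63}

Derivation:
Trace (tracking entry):
entry = {'y': 21, 'val': 39, 'item': 63}  # -> entry = {'y': 21, 'val': 39, 'item': 63}
ans = entry.pop('val')  # -> ans = 39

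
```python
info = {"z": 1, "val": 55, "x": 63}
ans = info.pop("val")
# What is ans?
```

Answer: 55

Derivation:
Trace (tracking ans):
info = {'z': 1, 'val': 55, 'x': 63}  # -> info = {'z': 1, 'val': 55, 'x': 63}
ans = info.pop('val')  # -> ans = 55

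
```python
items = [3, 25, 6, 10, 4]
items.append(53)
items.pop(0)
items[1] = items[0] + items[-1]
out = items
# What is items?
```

Trace (tracking items):
items = [3, 25, 6, 10, 4]  # -> items = [3, 25, 6, 10, 4]
items.append(53)  # -> items = [3, 25, 6, 10, 4, 53]
items.pop(0)  # -> items = [25, 6, 10, 4, 53]
items[1] = items[0] + items[-1]  # -> items = [25, 78, 10, 4, 53]
out = items  # -> out = [25, 78, 10, 4, 53]

Answer: [25, 78, 10, 4, 53]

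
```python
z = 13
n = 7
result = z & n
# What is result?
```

Trace (tracking result):
z = 13  # -> z = 13
n = 7  # -> n = 7
result = z & n  # -> result = 5

Answer: 5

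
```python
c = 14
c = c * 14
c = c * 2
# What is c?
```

Trace (tracking c):
c = 14  # -> c = 14
c = c * 14  # -> c = 196
c = c * 2  # -> c = 392

Answer: 392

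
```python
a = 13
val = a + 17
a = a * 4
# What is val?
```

Trace (tracking val):
a = 13  # -> a = 13
val = a + 17  # -> val = 30
a = a * 4  # -> a = 52

Answer: 30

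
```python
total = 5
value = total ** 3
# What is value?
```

Trace (tracking value):
total = 5  # -> total = 5
value = total ** 3  # -> value = 125

Answer: 125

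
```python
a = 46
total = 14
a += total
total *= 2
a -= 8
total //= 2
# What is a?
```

Trace (tracking a):
a = 46  # -> a = 46
total = 14  # -> total = 14
a += total  # -> a = 60
total *= 2  # -> total = 28
a -= 8  # -> a = 52
total //= 2  # -> total = 14

Answer: 52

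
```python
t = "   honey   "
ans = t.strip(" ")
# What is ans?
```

Answer: 'honey'

Derivation:
Trace (tracking ans):
t = '   honey   '  # -> t = '   honey   '
ans = t.strip(' ')  # -> ans = 'honey'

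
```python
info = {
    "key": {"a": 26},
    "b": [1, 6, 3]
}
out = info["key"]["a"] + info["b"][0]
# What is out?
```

Trace (tracking out):
info = {'key': {'a': 26}, 'b': [1, 6, 3]}  # -> info = {'key': {'a': 26}, 'b': [1, 6, 3]}
out = info['key']['a'] + info['b'][0]  # -> out = 27

Answer: 27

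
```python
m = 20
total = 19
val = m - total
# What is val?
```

Answer: 1

Derivation:
Trace (tracking val):
m = 20  # -> m = 20
total = 19  # -> total = 19
val = m - total  # -> val = 1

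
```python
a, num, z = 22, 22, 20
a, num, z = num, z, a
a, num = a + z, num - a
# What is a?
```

Trace (tracking a):
a, num, z = (22, 22, 20)  # -> a = 22, num = 22, z = 20
a, num, z = (num, z, a)  # -> a = 22, num = 20, z = 22
a, num = (a + z, num - a)  # -> a = 44, num = -2

Answer: 44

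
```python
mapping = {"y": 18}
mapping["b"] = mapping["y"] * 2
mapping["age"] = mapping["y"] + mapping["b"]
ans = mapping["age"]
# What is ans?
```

Answer: 54

Derivation:
Trace (tracking ans):
mapping = {'y': 18}  # -> mapping = {'y': 18}
mapping['b'] = mapping['y'] * 2  # -> mapping = {'y': 18, 'b': 36}
mapping['age'] = mapping['y'] + mapping['b']  # -> mapping = {'y': 18, 'b': 36, 'age': 54}
ans = mapping['age']  # -> ans = 54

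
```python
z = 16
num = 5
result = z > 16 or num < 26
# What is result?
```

Trace (tracking result):
z = 16  # -> z = 16
num = 5  # -> num = 5
result = z > 16 or num < 26  # -> result = True

Answer: True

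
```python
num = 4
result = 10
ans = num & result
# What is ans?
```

Trace (tracking ans):
num = 4  # -> num = 4
result = 10  # -> result = 10
ans = num & result  # -> ans = 0

Answer: 0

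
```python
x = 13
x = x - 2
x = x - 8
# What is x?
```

Answer: 3

Derivation:
Trace (tracking x):
x = 13  # -> x = 13
x = x - 2  # -> x = 11
x = x - 8  # -> x = 3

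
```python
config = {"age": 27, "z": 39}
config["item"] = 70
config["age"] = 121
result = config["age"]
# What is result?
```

Trace (tracking result):
config = {'age': 27, 'z': 39}  # -> config = {'age': 27, 'z': 39}
config['item'] = 70  # -> config = {'age': 27, 'z': 39, 'item': 70}
config['age'] = 121  # -> config = {'age': 121, 'z': 39, 'item': 70}
result = config['age']  # -> result = 121

Answer: 121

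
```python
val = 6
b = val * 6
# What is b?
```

Answer: 36

Derivation:
Trace (tracking b):
val = 6  # -> val = 6
b = val * 6  # -> b = 36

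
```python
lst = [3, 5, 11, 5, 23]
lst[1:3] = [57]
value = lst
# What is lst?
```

Answer: [3, 57, 5, 23]

Derivation:
Trace (tracking lst):
lst = [3, 5, 11, 5, 23]  # -> lst = [3, 5, 11, 5, 23]
lst[1:3] = [57]  # -> lst = [3, 57, 5, 23]
value = lst  # -> value = [3, 57, 5, 23]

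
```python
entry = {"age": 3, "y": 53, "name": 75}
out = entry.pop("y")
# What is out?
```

Answer: 53

Derivation:
Trace (tracking out):
entry = {'age': 3, 'y': 53, 'name': 75}  # -> entry = {'age': 3, 'y': 53, 'name': 75}
out = entry.pop('y')  # -> out = 53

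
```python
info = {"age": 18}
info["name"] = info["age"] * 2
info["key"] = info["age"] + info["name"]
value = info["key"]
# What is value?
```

Trace (tracking value):
info = {'age': 18}  # -> info = {'age': 18}
info['name'] = info['age'] * 2  # -> info = {'age': 18, 'name': 36}
info['key'] = info['age'] + info['name']  # -> info = {'age': 18, 'name': 36, 'key': 54}
value = info['key']  # -> value = 54

Answer: 54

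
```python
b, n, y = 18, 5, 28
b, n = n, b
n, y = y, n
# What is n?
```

Trace (tracking n):
b, n, y = (18, 5, 28)  # -> b = 18, n = 5, y = 28
b, n = (n, b)  # -> b = 5, n = 18
n, y = (y, n)  # -> n = 28, y = 18

Answer: 28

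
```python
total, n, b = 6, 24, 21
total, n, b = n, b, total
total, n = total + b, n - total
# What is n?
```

Trace (tracking n):
total, n, b = (6, 24, 21)  # -> total = 6, n = 24, b = 21
total, n, b = (n, b, total)  # -> total = 24, n = 21, b = 6
total, n = (total + b, n - total)  # -> total = 30, n = -3

Answer: -3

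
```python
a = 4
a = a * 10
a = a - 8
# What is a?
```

Answer: 32

Derivation:
Trace (tracking a):
a = 4  # -> a = 4
a = a * 10  # -> a = 40
a = a - 8  # -> a = 32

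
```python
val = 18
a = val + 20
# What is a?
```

Trace (tracking a):
val = 18  # -> val = 18
a = val + 20  # -> a = 38

Answer: 38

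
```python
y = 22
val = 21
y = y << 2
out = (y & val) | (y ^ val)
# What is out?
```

Trace (tracking out):
y = 22  # -> y = 22
val = 21  # -> val = 21
y = y << 2  # -> y = 88
out = y & val | y ^ val  # -> out = 93

Answer: 93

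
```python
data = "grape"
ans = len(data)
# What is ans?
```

Trace (tracking ans):
data = 'grape'  # -> data = 'grape'
ans = len(data)  # -> ans = 5

Answer: 5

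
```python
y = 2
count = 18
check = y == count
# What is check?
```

Answer: False

Derivation:
Trace (tracking check):
y = 2  # -> y = 2
count = 18  # -> count = 18
check = y == count  # -> check = False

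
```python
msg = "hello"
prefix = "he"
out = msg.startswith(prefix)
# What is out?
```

Answer: True

Derivation:
Trace (tracking out):
msg = 'hello'  # -> msg = 'hello'
prefix = 'he'  # -> prefix = 'he'
out = msg.startswith(prefix)  # -> out = True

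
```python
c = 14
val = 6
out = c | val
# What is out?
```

Answer: 14

Derivation:
Trace (tracking out):
c = 14  # -> c = 14
val = 6  # -> val = 6
out = c | val  # -> out = 14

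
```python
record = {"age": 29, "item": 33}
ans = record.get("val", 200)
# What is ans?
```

Trace (tracking ans):
record = {'age': 29, 'item': 33}  # -> record = {'age': 29, 'item': 33}
ans = record.get('val', 200)  # -> ans = 200

Answer: 200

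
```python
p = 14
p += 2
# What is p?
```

Trace (tracking p):
p = 14  # -> p = 14
p += 2  # -> p = 16

Answer: 16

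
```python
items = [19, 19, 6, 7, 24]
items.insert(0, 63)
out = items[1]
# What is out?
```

Trace (tracking out):
items = [19, 19, 6, 7, 24]  # -> items = [19, 19, 6, 7, 24]
items.insert(0, 63)  # -> items = [63, 19, 19, 6, 7, 24]
out = items[1]  # -> out = 19

Answer: 19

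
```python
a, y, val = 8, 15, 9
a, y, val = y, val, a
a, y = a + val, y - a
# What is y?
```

Trace (tracking y):
a, y, val = (8, 15, 9)  # -> a = 8, y = 15, val = 9
a, y, val = (y, val, a)  # -> a = 15, y = 9, val = 8
a, y = (a + val, y - a)  # -> a = 23, y = -6

Answer: -6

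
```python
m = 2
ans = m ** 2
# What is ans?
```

Trace (tracking ans):
m = 2  # -> m = 2
ans = m ** 2  # -> ans = 4

Answer: 4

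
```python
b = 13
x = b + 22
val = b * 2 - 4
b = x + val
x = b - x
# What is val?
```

Trace (tracking val):
b = 13  # -> b = 13
x = b + 22  # -> x = 35
val = b * 2 - 4  # -> val = 22
b = x + val  # -> b = 57
x = b - x  # -> x = 22

Answer: 22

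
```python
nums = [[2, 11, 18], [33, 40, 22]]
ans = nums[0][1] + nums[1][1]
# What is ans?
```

Answer: 51

Derivation:
Trace (tracking ans):
nums = [[2, 11, 18], [33, 40, 22]]  # -> nums = [[2, 11, 18], [33, 40, 22]]
ans = nums[0][1] + nums[1][1]  # -> ans = 51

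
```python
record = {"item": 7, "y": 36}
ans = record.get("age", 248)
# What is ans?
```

Answer: 248

Derivation:
Trace (tracking ans):
record = {'item': 7, 'y': 36}  # -> record = {'item': 7, 'y': 36}
ans = record.get('age', 248)  # -> ans = 248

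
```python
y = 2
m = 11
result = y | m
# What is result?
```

Trace (tracking result):
y = 2  # -> y = 2
m = 11  # -> m = 11
result = y | m  # -> result = 11

Answer: 11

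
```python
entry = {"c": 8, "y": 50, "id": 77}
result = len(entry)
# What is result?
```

Trace (tracking result):
entry = {'c': 8, 'y': 50, 'id': 77}  # -> entry = {'c': 8, 'y': 50, 'id': 77}
result = len(entry)  # -> result = 3

Answer: 3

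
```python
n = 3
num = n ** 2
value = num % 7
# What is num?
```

Trace (tracking num):
n = 3  # -> n = 3
num = n ** 2  # -> num = 9
value = num % 7  # -> value = 2

Answer: 9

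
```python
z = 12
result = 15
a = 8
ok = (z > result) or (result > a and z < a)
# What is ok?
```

Answer: False

Derivation:
Trace (tracking ok):
z = 12  # -> z = 12
result = 15  # -> result = 15
a = 8  # -> a = 8
ok = z > result or (result > a and z < a)  # -> ok = False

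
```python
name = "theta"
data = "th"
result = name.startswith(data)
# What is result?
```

Answer: True

Derivation:
Trace (tracking result):
name = 'theta'  # -> name = 'theta'
data = 'th'  # -> data = 'th'
result = name.startswith(data)  # -> result = True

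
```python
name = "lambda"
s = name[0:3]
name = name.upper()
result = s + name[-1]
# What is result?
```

Answer: 'lamA'

Derivation:
Trace (tracking result):
name = 'lambda'  # -> name = 'lambda'
s = name[0:3]  # -> s = 'lam'
name = name.upper()  # -> name = 'LAMBDA'
result = s + name[-1]  # -> result = 'lamA'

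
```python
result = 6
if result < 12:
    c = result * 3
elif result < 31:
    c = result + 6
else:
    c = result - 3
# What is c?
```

Trace (tracking c):
result = 6  # -> result = 6
if result < 12:  # condition is True
    c = result * 3  # -> c = 18

Answer: 18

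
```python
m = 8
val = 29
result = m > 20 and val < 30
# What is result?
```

Answer: False

Derivation:
Trace (tracking result):
m = 8  # -> m = 8
val = 29  # -> val = 29
result = m > 20 and val < 30  # -> result = False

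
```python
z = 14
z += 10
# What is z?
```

Answer: 24

Derivation:
Trace (tracking z):
z = 14  # -> z = 14
z += 10  # -> z = 24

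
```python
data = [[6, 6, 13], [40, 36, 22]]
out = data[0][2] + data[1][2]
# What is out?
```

Answer: 35

Derivation:
Trace (tracking out):
data = [[6, 6, 13], [40, 36, 22]]  # -> data = [[6, 6, 13], [40, 36, 22]]
out = data[0][2] + data[1][2]  # -> out = 35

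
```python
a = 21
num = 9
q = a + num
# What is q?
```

Answer: 30

Derivation:
Trace (tracking q):
a = 21  # -> a = 21
num = 9  # -> num = 9
q = a + num  # -> q = 30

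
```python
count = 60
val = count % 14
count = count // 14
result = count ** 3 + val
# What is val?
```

Trace (tracking val):
count = 60  # -> count = 60
val = count % 14  # -> val = 4
count = count // 14  # -> count = 4
result = count ** 3 + val  # -> result = 68

Answer: 4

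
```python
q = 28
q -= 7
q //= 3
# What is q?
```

Trace (tracking q):
q = 28  # -> q = 28
q -= 7  # -> q = 21
q //= 3  # -> q = 7

Answer: 7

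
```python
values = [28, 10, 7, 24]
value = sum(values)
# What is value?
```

Answer: 69

Derivation:
Trace (tracking value):
values = [28, 10, 7, 24]  # -> values = [28, 10, 7, 24]
value = sum(values)  # -> value = 69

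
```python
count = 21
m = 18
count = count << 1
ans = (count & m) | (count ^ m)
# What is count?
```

Answer: 42

Derivation:
Trace (tracking count):
count = 21  # -> count = 21
m = 18  # -> m = 18
count = count << 1  # -> count = 42
ans = count & m | count ^ m  # -> ans = 58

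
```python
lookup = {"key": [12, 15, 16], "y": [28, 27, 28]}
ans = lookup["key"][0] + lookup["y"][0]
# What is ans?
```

Answer: 40

Derivation:
Trace (tracking ans):
lookup = {'key': [12, 15, 16], 'y': [28, 27, 28]}  # -> lookup = {'key': [12, 15, 16], 'y': [28, 27, 28]}
ans = lookup['key'][0] + lookup['y'][0]  # -> ans = 40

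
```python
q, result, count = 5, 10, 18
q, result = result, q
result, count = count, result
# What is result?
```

Answer: 18

Derivation:
Trace (tracking result):
q, result, count = (5, 10, 18)  # -> q = 5, result = 10, count = 18
q, result = (result, q)  # -> q = 10, result = 5
result, count = (count, result)  # -> result = 18, count = 5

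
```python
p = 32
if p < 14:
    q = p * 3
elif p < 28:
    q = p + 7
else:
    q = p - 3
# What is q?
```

Answer: 29

Derivation:
Trace (tracking q):
p = 32  # -> p = 32
if p < 14:  # condition is False
elif p < 28:  # condition is False
else:
    q = p - 3  # -> q = 29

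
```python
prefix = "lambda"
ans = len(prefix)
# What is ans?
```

Answer: 6

Derivation:
Trace (tracking ans):
prefix = 'lambda'  # -> prefix = 'lambda'
ans = len(prefix)  # -> ans = 6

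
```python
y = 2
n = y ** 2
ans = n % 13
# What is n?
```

Answer: 4

Derivation:
Trace (tracking n):
y = 2  # -> y = 2
n = y ** 2  # -> n = 4
ans = n % 13  # -> ans = 4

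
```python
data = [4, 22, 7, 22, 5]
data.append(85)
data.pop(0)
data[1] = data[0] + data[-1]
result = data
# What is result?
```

Answer: [22, 107, 22, 5, 85]

Derivation:
Trace (tracking result):
data = [4, 22, 7, 22, 5]  # -> data = [4, 22, 7, 22, 5]
data.append(85)  # -> data = [4, 22, 7, 22, 5, 85]
data.pop(0)  # -> data = [22, 7, 22, 5, 85]
data[1] = data[0] + data[-1]  # -> data = [22, 107, 22, 5, 85]
result = data  # -> result = [22, 107, 22, 5, 85]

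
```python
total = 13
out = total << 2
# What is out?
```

Trace (tracking out):
total = 13  # -> total = 13
out = total << 2  # -> out = 52

Answer: 52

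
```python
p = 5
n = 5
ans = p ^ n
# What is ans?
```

Trace (tracking ans):
p = 5  # -> p = 5
n = 5  # -> n = 5
ans = p ^ n  # -> ans = 0

Answer: 0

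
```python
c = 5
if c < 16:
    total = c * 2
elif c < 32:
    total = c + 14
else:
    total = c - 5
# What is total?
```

Trace (tracking total):
c = 5  # -> c = 5
if c < 16:  # condition is True
    total = c * 2  # -> total = 10

Answer: 10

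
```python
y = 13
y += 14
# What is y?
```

Trace (tracking y):
y = 13  # -> y = 13
y += 14  # -> y = 27

Answer: 27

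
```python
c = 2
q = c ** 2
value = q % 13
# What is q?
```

Answer: 4

Derivation:
Trace (tracking q):
c = 2  # -> c = 2
q = c ** 2  # -> q = 4
value = q % 13  # -> value = 4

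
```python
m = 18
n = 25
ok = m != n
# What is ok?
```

Trace (tracking ok):
m = 18  # -> m = 18
n = 25  # -> n = 25
ok = m != n  # -> ok = True

Answer: True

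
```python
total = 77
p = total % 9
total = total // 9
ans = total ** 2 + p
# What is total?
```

Answer: 8

Derivation:
Trace (tracking total):
total = 77  # -> total = 77
p = total % 9  # -> p = 5
total = total // 9  # -> total = 8
ans = total ** 2 + p  # -> ans = 69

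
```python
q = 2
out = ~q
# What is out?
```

Answer: -3

Derivation:
Trace (tracking out):
q = 2  # -> q = 2
out = ~q  # -> out = -3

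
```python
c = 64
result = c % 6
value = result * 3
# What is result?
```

Trace (tracking result):
c = 64  # -> c = 64
result = c % 6  # -> result = 4
value = result * 3  # -> value = 12

Answer: 4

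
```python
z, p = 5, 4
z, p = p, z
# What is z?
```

Answer: 4

Derivation:
Trace (tracking z):
z, p = (5, 4)  # -> z = 5, p = 4
z, p = (p, z)  # -> z = 4, p = 5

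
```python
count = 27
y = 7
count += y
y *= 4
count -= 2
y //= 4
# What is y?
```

Answer: 7

Derivation:
Trace (tracking y):
count = 27  # -> count = 27
y = 7  # -> y = 7
count += y  # -> count = 34
y *= 4  # -> y = 28
count -= 2  # -> count = 32
y //= 4  # -> y = 7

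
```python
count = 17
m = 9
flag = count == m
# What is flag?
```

Answer: False

Derivation:
Trace (tracking flag):
count = 17  # -> count = 17
m = 9  # -> m = 9
flag = count == m  # -> flag = False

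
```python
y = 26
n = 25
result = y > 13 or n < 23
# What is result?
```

Answer: True

Derivation:
Trace (tracking result):
y = 26  # -> y = 26
n = 25  # -> n = 25
result = y > 13 or n < 23  # -> result = True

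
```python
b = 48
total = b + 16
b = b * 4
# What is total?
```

Answer: 64

Derivation:
Trace (tracking total):
b = 48  # -> b = 48
total = b + 16  # -> total = 64
b = b * 4  # -> b = 192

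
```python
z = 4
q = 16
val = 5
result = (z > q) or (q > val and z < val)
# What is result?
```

Trace (tracking result):
z = 4  # -> z = 4
q = 16  # -> q = 16
val = 5  # -> val = 5
result = z > q or (q > val and z < val)  # -> result = True

Answer: True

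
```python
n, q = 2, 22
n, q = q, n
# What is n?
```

Answer: 22

Derivation:
Trace (tracking n):
n, q = (2, 22)  # -> n = 2, q = 22
n, q = (q, n)  # -> n = 22, q = 2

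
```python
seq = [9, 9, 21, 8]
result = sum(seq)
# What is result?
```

Answer: 47

Derivation:
Trace (tracking result):
seq = [9, 9, 21, 8]  # -> seq = [9, 9, 21, 8]
result = sum(seq)  # -> result = 47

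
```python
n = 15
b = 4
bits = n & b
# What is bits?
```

Answer: 4

Derivation:
Trace (tracking bits):
n = 15  # -> n = 15
b = 4  # -> b = 4
bits = n & b  # -> bits = 4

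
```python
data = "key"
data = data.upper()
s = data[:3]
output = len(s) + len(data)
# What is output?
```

Trace (tracking output):
data = 'key'  # -> data = 'key'
data = data.upper()  # -> data = 'KEY'
s = data[:3]  # -> s = 'KEY'
output = len(s) + len(data)  # -> output = 6

Answer: 6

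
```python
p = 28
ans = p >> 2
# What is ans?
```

Answer: 7

Derivation:
Trace (tracking ans):
p = 28  # -> p = 28
ans = p >> 2  # -> ans = 7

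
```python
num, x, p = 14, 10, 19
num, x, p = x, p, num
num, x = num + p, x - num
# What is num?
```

Answer: 24

Derivation:
Trace (tracking num):
num, x, p = (14, 10, 19)  # -> num = 14, x = 10, p = 19
num, x, p = (x, p, num)  # -> num = 10, x = 19, p = 14
num, x = (num + p, x - num)  # -> num = 24, x = 9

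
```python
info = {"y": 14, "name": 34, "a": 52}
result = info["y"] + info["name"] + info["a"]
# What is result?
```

Trace (tracking result):
info = {'y': 14, 'name': 34, 'a': 52}  # -> info = {'y': 14, 'name': 34, 'a': 52}
result = info['y'] + info['name'] + info['a']  # -> result = 100

Answer: 100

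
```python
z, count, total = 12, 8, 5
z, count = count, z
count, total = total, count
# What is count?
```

Trace (tracking count):
z, count, total = (12, 8, 5)  # -> z = 12, count = 8, total = 5
z, count = (count, z)  # -> z = 8, count = 12
count, total = (total, count)  # -> count = 5, total = 12

Answer: 5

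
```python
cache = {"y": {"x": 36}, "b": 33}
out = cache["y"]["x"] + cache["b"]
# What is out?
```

Answer: 69

Derivation:
Trace (tracking out):
cache = {'y': {'x': 36}, 'b': 33}  # -> cache = {'y': {'x': 36}, 'b': 33}
out = cache['y']['x'] + cache['b']  # -> out = 69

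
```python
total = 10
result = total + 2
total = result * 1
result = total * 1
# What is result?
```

Answer: 12

Derivation:
Trace (tracking result):
total = 10  # -> total = 10
result = total + 2  # -> result = 12
total = result * 1  # -> total = 12
result = total * 1  # -> result = 12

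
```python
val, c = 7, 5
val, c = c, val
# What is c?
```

Trace (tracking c):
val, c = (7, 5)  # -> val = 7, c = 5
val, c = (c, val)  # -> val = 5, c = 7

Answer: 7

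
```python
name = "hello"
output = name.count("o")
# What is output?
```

Trace (tracking output):
name = 'hello'  # -> name = 'hello'
output = name.count('o')  # -> output = 1

Answer: 1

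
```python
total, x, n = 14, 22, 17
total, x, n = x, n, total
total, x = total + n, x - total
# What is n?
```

Answer: 14

Derivation:
Trace (tracking n):
total, x, n = (14, 22, 17)  # -> total = 14, x = 22, n = 17
total, x, n = (x, n, total)  # -> total = 22, x = 17, n = 14
total, x = (total + n, x - total)  # -> total = 36, x = -5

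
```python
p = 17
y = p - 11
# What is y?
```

Trace (tracking y):
p = 17  # -> p = 17
y = p - 11  # -> y = 6

Answer: 6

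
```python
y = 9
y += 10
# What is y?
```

Trace (tracking y):
y = 9  # -> y = 9
y += 10  # -> y = 19

Answer: 19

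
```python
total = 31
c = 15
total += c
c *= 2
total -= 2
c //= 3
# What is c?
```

Trace (tracking c):
total = 31  # -> total = 31
c = 15  # -> c = 15
total += c  # -> total = 46
c *= 2  # -> c = 30
total -= 2  # -> total = 44
c //= 3  # -> c = 10

Answer: 10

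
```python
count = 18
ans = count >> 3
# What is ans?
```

Trace (tracking ans):
count = 18  # -> count = 18
ans = count >> 3  # -> ans = 2

Answer: 2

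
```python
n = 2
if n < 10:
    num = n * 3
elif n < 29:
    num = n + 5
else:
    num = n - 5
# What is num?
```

Answer: 6

Derivation:
Trace (tracking num):
n = 2  # -> n = 2
if n < 10:  # condition is True
    num = n * 3  # -> num = 6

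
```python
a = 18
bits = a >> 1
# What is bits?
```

Trace (tracking bits):
a = 18  # -> a = 18
bits = a >> 1  # -> bits = 9

Answer: 9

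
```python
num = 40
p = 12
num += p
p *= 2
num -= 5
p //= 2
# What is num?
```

Trace (tracking num):
num = 40  # -> num = 40
p = 12  # -> p = 12
num += p  # -> num = 52
p *= 2  # -> p = 24
num -= 5  # -> num = 47
p //= 2  # -> p = 12

Answer: 47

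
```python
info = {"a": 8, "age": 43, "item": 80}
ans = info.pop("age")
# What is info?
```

Answer: {'a': 8, 'item': 80}

Derivation:
Trace (tracking info):
info = {'a': 8, 'age': 43, 'item': 80}  # -> info = {'a': 8, 'age': 43, 'item': 80}
ans = info.pop('age')  # -> ans = 43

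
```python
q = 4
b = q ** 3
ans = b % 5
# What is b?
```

Trace (tracking b):
q = 4  # -> q = 4
b = q ** 3  # -> b = 64
ans = b % 5  # -> ans = 4

Answer: 64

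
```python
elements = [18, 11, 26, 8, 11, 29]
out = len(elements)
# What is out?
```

Answer: 6

Derivation:
Trace (tracking out):
elements = [18, 11, 26, 8, 11, 29]  # -> elements = [18, 11, 26, 8, 11, 29]
out = len(elements)  # -> out = 6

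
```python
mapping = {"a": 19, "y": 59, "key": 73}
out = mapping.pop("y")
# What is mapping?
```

Trace (tracking mapping):
mapping = {'a': 19, 'y': 59, 'key': 73}  # -> mapping = {'a': 19, 'y': 59, 'key': 73}
out = mapping.pop('y')  # -> out = 59

Answer: {'a': 19, 'key': 73}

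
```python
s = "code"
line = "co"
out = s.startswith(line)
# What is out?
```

Answer: True

Derivation:
Trace (tracking out):
s = 'code'  # -> s = 'code'
line = 'co'  # -> line = 'co'
out = s.startswith(line)  # -> out = True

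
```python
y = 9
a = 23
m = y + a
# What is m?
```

Answer: 32

Derivation:
Trace (tracking m):
y = 9  # -> y = 9
a = 23  # -> a = 23
m = y + a  # -> m = 32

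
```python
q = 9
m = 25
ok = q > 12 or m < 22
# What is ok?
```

Trace (tracking ok):
q = 9  # -> q = 9
m = 25  # -> m = 25
ok = q > 12 or m < 22  # -> ok = False

Answer: False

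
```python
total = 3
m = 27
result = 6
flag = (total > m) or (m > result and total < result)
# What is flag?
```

Answer: True

Derivation:
Trace (tracking flag):
total = 3  # -> total = 3
m = 27  # -> m = 27
result = 6  # -> result = 6
flag = total > m or (m > result and total < result)  # -> flag = True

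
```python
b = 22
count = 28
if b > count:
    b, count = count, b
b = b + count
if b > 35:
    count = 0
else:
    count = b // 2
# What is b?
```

Answer: 50

Derivation:
Trace (tracking b):
b = 22  # -> b = 22
count = 28  # -> count = 28
if b > count:  # condition is False
b = b + count  # -> b = 50
if b > 35:  # condition is True
    count = 0  # -> count = 0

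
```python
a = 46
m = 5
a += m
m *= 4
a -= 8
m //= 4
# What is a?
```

Answer: 43

Derivation:
Trace (tracking a):
a = 46  # -> a = 46
m = 5  # -> m = 5
a += m  # -> a = 51
m *= 4  # -> m = 20
a -= 8  # -> a = 43
m //= 4  # -> m = 5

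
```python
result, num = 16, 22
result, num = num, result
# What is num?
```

Answer: 16

Derivation:
Trace (tracking num):
result, num = (16, 22)  # -> result = 16, num = 22
result, num = (num, result)  # -> result = 22, num = 16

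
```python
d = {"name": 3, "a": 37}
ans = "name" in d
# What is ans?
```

Trace (tracking ans):
d = {'name': 3, 'a': 37}  # -> d = {'name': 3, 'a': 37}
ans = 'name' in d  # -> ans = True

Answer: True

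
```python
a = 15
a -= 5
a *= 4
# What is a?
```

Trace (tracking a):
a = 15  # -> a = 15
a -= 5  # -> a = 10
a *= 4  # -> a = 40

Answer: 40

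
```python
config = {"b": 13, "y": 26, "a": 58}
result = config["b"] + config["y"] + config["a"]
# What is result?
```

Answer: 97

Derivation:
Trace (tracking result):
config = {'b': 13, 'y': 26, 'a': 58}  # -> config = {'b': 13, 'y': 26, 'a': 58}
result = config['b'] + config['y'] + config['a']  # -> result = 97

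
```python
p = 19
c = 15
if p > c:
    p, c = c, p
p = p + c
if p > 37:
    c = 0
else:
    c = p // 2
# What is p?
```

Trace (tracking p):
p = 19  # -> p = 19
c = 15  # -> c = 15
if p > c:  # condition is True
    p, c = (c, p)  # -> p = 15, c = 19
p = p + c  # -> p = 34
if p > 37:  # condition is False
else:
    c = p // 2  # -> c = 17

Answer: 34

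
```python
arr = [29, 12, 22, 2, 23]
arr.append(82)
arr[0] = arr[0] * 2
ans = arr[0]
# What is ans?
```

Trace (tracking ans):
arr = [29, 12, 22, 2, 23]  # -> arr = [29, 12, 22, 2, 23]
arr.append(82)  # -> arr = [29, 12, 22, 2, 23, 82]
arr[0] = arr[0] * 2  # -> arr = [58, 12, 22, 2, 23, 82]
ans = arr[0]  # -> ans = 58

Answer: 58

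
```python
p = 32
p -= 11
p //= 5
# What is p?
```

Answer: 4

Derivation:
Trace (tracking p):
p = 32  # -> p = 32
p -= 11  # -> p = 21
p //= 5  # -> p = 4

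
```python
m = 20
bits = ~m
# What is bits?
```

Trace (tracking bits):
m = 20  # -> m = 20
bits = ~m  # -> bits = -21

Answer: -21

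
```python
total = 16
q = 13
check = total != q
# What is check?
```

Trace (tracking check):
total = 16  # -> total = 16
q = 13  # -> q = 13
check = total != q  # -> check = True

Answer: True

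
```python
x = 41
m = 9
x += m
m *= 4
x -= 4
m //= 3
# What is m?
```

Answer: 12

Derivation:
Trace (tracking m):
x = 41  # -> x = 41
m = 9  # -> m = 9
x += m  # -> x = 50
m *= 4  # -> m = 36
x -= 4  # -> x = 46
m //= 3  # -> m = 12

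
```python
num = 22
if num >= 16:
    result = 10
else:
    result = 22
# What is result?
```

Answer: 10

Derivation:
Trace (tracking result):
num = 22  # -> num = 22
if num >= 16:  # condition is True
    result = 10  # -> result = 10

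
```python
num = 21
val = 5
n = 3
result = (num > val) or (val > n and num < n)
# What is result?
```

Answer: True

Derivation:
Trace (tracking result):
num = 21  # -> num = 21
val = 5  # -> val = 5
n = 3  # -> n = 3
result = num > val or (val > n and num < n)  # -> result = True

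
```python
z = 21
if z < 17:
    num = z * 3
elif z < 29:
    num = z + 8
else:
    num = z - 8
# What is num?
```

Trace (tracking num):
z = 21  # -> z = 21
if z < 17:  # condition is False
elif z < 29:  # condition is True
    num = z + 8  # -> num = 29

Answer: 29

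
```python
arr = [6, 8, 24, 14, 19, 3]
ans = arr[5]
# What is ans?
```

Answer: 3

Derivation:
Trace (tracking ans):
arr = [6, 8, 24, 14, 19, 3]  # -> arr = [6, 8, 24, 14, 19, 3]
ans = arr[5]  # -> ans = 3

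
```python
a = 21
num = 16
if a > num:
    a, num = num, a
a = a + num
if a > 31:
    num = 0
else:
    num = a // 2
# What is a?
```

Answer: 37

Derivation:
Trace (tracking a):
a = 21  # -> a = 21
num = 16  # -> num = 16
if a > num:  # condition is True
    a, num = (num, a)  # -> a = 16, num = 21
a = a + num  # -> a = 37
if a > 31:  # condition is True
    num = 0  # -> num = 0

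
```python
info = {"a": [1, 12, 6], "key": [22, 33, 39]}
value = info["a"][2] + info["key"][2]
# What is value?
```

Answer: 45

Derivation:
Trace (tracking value):
info = {'a': [1, 12, 6], 'key': [22, 33, 39]}  # -> info = {'a': [1, 12, 6], 'key': [22, 33, 39]}
value = info['a'][2] + info['key'][2]  # -> value = 45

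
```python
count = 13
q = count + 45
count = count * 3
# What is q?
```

Trace (tracking q):
count = 13  # -> count = 13
q = count + 45  # -> q = 58
count = count * 3  # -> count = 39

Answer: 58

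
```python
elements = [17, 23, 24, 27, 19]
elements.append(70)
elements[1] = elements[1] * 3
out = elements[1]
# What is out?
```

Answer: 69

Derivation:
Trace (tracking out):
elements = [17, 23, 24, 27, 19]  # -> elements = [17, 23, 24, 27, 19]
elements.append(70)  # -> elements = [17, 23, 24, 27, 19, 70]
elements[1] = elements[1] * 3  # -> elements = [17, 69, 24, 27, 19, 70]
out = elements[1]  # -> out = 69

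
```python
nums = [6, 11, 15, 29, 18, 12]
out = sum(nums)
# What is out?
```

Answer: 91

Derivation:
Trace (tracking out):
nums = [6, 11, 15, 29, 18, 12]  # -> nums = [6, 11, 15, 29, 18, 12]
out = sum(nums)  # -> out = 91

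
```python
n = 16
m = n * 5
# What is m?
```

Answer: 80

Derivation:
Trace (tracking m):
n = 16  # -> n = 16
m = n * 5  # -> m = 80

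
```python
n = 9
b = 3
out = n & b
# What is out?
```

Answer: 1

Derivation:
Trace (tracking out):
n = 9  # -> n = 9
b = 3  # -> b = 3
out = n & b  # -> out = 1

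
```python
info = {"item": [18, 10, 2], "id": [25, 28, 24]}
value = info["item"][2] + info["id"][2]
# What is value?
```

Answer: 26

Derivation:
Trace (tracking value):
info = {'item': [18, 10, 2], 'id': [25, 28, 24]}  # -> info = {'item': [18, 10, 2], 'id': [25, 28, 24]}
value = info['item'][2] + info['id'][2]  # -> value = 26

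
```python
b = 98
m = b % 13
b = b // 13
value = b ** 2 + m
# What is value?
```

Trace (tracking value):
b = 98  # -> b = 98
m = b % 13  # -> m = 7
b = b // 13  # -> b = 7
value = b ** 2 + m  # -> value = 56

Answer: 56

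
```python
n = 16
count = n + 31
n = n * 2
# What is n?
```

Answer: 32

Derivation:
Trace (tracking n):
n = 16  # -> n = 16
count = n + 31  # -> count = 47
n = n * 2  # -> n = 32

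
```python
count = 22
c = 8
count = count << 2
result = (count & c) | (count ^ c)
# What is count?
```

Trace (tracking count):
count = 22  # -> count = 22
c = 8  # -> c = 8
count = count << 2  # -> count = 88
result = count & c | count ^ c  # -> result = 88

Answer: 88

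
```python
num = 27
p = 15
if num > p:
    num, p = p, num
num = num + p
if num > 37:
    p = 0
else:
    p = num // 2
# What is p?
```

Trace (tracking p):
num = 27  # -> num = 27
p = 15  # -> p = 15
if num > p:  # condition is True
    num, p = (p, num)  # -> num = 15, p = 27
num = num + p  # -> num = 42
if num > 37:  # condition is True
    p = 0  # -> p = 0

Answer: 0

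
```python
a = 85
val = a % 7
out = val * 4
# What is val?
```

Answer: 1

Derivation:
Trace (tracking val):
a = 85  # -> a = 85
val = a % 7  # -> val = 1
out = val * 4  # -> out = 4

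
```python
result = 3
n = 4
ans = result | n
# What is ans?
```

Answer: 7

Derivation:
Trace (tracking ans):
result = 3  # -> result = 3
n = 4  # -> n = 4
ans = result | n  # -> ans = 7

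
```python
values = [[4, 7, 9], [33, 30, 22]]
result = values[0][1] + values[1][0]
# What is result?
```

Trace (tracking result):
values = [[4, 7, 9], [33, 30, 22]]  # -> values = [[4, 7, 9], [33, 30, 22]]
result = values[0][1] + values[1][0]  # -> result = 40

Answer: 40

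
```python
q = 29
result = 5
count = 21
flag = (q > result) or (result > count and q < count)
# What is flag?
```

Trace (tracking flag):
q = 29  # -> q = 29
result = 5  # -> result = 5
count = 21  # -> count = 21
flag = q > result or (result > count and q < count)  # -> flag = True

Answer: True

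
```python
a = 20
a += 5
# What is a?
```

Trace (tracking a):
a = 20  # -> a = 20
a += 5  # -> a = 25

Answer: 25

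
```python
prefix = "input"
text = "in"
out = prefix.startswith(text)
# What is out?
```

Answer: True

Derivation:
Trace (tracking out):
prefix = 'input'  # -> prefix = 'input'
text = 'in'  # -> text = 'in'
out = prefix.startswith(text)  # -> out = True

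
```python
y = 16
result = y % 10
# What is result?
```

Trace (tracking result):
y = 16  # -> y = 16
result = y % 10  # -> result = 6

Answer: 6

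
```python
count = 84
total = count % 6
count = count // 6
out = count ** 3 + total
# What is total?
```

Trace (tracking total):
count = 84  # -> count = 84
total = count % 6  # -> total = 0
count = count // 6  # -> count = 14
out = count ** 3 + total  # -> out = 2744

Answer: 0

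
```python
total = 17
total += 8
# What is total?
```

Answer: 25

Derivation:
Trace (tracking total):
total = 17  # -> total = 17
total += 8  # -> total = 25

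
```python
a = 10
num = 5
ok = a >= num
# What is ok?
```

Answer: True

Derivation:
Trace (tracking ok):
a = 10  # -> a = 10
num = 5  # -> num = 5
ok = a >= num  # -> ok = True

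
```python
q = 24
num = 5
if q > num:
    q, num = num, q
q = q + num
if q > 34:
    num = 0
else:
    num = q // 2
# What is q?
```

Trace (tracking q):
q = 24  # -> q = 24
num = 5  # -> num = 5
if q > num:  # condition is True
    q, num = (num, q)  # -> q = 5, num = 24
q = q + num  # -> q = 29
if q > 34:  # condition is False
else:
    num = q // 2  # -> num = 14

Answer: 29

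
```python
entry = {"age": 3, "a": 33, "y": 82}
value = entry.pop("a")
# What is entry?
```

Answer: {'age': 3, 'y': 82}

Derivation:
Trace (tracking entry):
entry = {'age': 3, 'a': 33, 'y': 82}  # -> entry = {'age': 3, 'a': 33, 'y': 82}
value = entry.pop('a')  # -> value = 33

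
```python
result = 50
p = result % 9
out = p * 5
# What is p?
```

Answer: 5

Derivation:
Trace (tracking p):
result = 50  # -> result = 50
p = result % 9  # -> p = 5
out = p * 5  # -> out = 25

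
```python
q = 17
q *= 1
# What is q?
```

Trace (tracking q):
q = 17  # -> q = 17
q *= 1  # -> q = 17

Answer: 17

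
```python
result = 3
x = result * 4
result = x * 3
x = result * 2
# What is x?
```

Trace (tracking x):
result = 3  # -> result = 3
x = result * 4  # -> x = 12
result = x * 3  # -> result = 36
x = result * 2  # -> x = 72

Answer: 72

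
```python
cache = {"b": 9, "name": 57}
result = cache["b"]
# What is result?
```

Answer: 9

Derivation:
Trace (tracking result):
cache = {'b': 9, 'name': 57}  # -> cache = {'b': 9, 'name': 57}
result = cache['b']  # -> result = 9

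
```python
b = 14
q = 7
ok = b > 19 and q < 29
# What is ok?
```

Answer: False

Derivation:
Trace (tracking ok):
b = 14  # -> b = 14
q = 7  # -> q = 7
ok = b > 19 and q < 29  # -> ok = False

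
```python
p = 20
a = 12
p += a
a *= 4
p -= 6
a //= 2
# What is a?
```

Answer: 24

Derivation:
Trace (tracking a):
p = 20  # -> p = 20
a = 12  # -> a = 12
p += a  # -> p = 32
a *= 4  # -> a = 48
p -= 6  # -> p = 26
a //= 2  # -> a = 24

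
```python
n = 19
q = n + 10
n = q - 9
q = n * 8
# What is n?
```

Trace (tracking n):
n = 19  # -> n = 19
q = n + 10  # -> q = 29
n = q - 9  # -> n = 20
q = n * 8  # -> q = 160

Answer: 20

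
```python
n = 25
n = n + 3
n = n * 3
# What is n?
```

Trace (tracking n):
n = 25  # -> n = 25
n = n + 3  # -> n = 28
n = n * 3  # -> n = 84

Answer: 84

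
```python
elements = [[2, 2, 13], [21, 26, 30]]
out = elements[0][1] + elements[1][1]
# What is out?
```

Answer: 28

Derivation:
Trace (tracking out):
elements = [[2, 2, 13], [21, 26, 30]]  # -> elements = [[2, 2, 13], [21, 26, 30]]
out = elements[0][1] + elements[1][1]  # -> out = 28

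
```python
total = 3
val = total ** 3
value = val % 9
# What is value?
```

Answer: 0

Derivation:
Trace (tracking value):
total = 3  # -> total = 3
val = total ** 3  # -> val = 27
value = val % 9  # -> value = 0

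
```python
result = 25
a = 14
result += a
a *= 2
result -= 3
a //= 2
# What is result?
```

Answer: 36

Derivation:
Trace (tracking result):
result = 25  # -> result = 25
a = 14  # -> a = 14
result += a  # -> result = 39
a *= 2  # -> a = 28
result -= 3  # -> result = 36
a //= 2  # -> a = 14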